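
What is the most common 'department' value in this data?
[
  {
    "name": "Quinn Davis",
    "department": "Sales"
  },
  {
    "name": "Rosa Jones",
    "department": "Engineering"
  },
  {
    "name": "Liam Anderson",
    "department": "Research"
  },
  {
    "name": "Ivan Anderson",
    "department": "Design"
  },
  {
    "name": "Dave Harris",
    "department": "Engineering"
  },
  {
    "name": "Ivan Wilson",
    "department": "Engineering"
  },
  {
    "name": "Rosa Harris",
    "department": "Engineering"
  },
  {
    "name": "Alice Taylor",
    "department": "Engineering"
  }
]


Counting 'department' values across 8 records:

  Engineering: 5 #####
  Sales: 1 #
  Research: 1 #
  Design: 1 #

Most common: Engineering (5 times)

Engineering (5 times)


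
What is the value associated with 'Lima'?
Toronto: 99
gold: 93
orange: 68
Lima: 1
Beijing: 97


Looking up key 'Lima'
Value: 1

1


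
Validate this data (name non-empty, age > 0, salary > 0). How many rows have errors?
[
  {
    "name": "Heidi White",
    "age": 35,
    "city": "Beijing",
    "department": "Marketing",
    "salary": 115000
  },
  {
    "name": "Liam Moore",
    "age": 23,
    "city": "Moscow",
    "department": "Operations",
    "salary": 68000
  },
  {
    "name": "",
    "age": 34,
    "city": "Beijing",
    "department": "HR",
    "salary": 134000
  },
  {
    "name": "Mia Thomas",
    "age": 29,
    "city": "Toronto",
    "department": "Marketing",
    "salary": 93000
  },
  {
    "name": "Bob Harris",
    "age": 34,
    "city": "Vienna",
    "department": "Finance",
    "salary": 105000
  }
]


Validating 5 records:
Rules: name non-empty, age > 0, salary > 0

  Row 1 (Heidi White): OK
  Row 2 (Liam Moore): OK
  Row 3 (???): empty name
  Row 4 (Mia Thomas): OK
  Row 5 (Bob Harris): OK

Total errors: 1

1 errors


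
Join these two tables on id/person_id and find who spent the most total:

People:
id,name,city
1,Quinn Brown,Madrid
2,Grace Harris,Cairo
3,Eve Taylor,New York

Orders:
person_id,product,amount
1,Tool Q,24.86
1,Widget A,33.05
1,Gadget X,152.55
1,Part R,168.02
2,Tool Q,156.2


Join on: people.id = orders.person_id

Joined rows:
  Quinn Brown (Madrid) bought Tool Q for $24.86
  Quinn Brown (Madrid) bought Widget A for $33.05
  Quinn Brown (Madrid) bought Gadget X for $152.55
  Quinn Brown (Madrid) bought Part R for $168.02
  Grace Harris (Cairo) bought Tool Q for $156.2

Total per person:
  Quinn Brown: $378.48
  Grace Harris: $156.20

Top spender: Quinn Brown ($378.48)

Quinn Brown ($378.48)


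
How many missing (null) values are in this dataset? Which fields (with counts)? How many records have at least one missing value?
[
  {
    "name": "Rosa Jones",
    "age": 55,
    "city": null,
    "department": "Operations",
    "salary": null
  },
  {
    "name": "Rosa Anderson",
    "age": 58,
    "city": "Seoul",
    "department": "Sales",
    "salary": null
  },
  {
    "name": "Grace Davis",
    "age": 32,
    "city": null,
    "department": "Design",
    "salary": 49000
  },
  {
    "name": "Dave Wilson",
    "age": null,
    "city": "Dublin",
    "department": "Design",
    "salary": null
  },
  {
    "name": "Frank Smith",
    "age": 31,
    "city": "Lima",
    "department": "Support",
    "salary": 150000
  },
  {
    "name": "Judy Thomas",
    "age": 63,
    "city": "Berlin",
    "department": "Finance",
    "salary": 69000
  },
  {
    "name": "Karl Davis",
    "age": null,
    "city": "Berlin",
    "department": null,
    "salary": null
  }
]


Checking for missing (null) values in 7 records:

  Rosa Jones: city, salary
  Rosa Anderson: salary
  Grace Davis: city
  Dave Wilson: age, salary
  Frank Smith: complete
  Judy Thomas: complete
  Karl Davis: age, department, salary

Per field:
  name: 0 missing
  age: 2 missing
  city: 2 missing
  department: 1 missing
  salary: 4 missing

Total missing values: 9
Records with any missing: 5

9 missing values (age: 2, city: 2, department: 1, salary: 4); 5 incomplete records


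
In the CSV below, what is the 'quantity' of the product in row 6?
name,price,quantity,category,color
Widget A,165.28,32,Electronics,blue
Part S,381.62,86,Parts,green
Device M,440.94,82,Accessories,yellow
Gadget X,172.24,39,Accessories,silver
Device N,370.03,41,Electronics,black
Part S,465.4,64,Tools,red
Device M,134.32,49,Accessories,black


Query: Row 6 ('Part S'), column 'quantity'
Value: 64

64


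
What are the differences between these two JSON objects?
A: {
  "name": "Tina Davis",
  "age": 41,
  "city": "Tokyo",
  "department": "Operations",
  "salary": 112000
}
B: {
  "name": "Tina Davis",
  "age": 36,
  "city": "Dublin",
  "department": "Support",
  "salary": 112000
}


Comparing each field (in key order):
  name: same
  age: DIFFERENT
  city: DIFFERENT
  department: DIFFERENT
  salary: same
Differences:
  age: 41 -> 36
  city: Tokyo -> Dublin
  department: Operations -> Support

3 field(s) changed

3 changes: age, city, department


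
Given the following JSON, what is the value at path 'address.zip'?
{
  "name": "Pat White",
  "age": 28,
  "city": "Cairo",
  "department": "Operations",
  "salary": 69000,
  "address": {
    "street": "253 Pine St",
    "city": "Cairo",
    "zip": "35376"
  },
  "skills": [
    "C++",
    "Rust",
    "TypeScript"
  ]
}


Query: address.zip
Path: address -> zip
Value: 35376

35376


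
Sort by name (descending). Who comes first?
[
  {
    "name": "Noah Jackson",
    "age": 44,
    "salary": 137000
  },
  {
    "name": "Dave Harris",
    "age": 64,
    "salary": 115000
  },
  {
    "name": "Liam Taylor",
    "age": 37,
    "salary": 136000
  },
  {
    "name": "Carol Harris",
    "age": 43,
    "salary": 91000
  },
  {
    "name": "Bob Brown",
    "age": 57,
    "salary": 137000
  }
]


Sort by: name (descending)

Sorted order:
  1. Noah Jackson (name = Noah Jackson)
  2. Liam Taylor (name = Liam Taylor)
  3. Dave Harris (name = Dave Harris)
  4. Carol Harris (name = Carol Harris)
  5. Bob Brown (name = Bob Brown)

First: Noah Jackson

Noah Jackson


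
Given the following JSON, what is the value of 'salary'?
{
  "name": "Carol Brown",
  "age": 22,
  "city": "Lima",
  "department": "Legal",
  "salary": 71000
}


Looking up field 'salary'
Value: 71000

71000


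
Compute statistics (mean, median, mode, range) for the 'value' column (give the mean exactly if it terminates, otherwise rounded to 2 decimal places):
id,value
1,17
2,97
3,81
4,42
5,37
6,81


Data: [17, 97, 81, 42, 37, 81]
Count: 6
Sum: 355
Mean: 355/6 ≈ 59.17 (rounded to 2 decimal places)
Sorted: [17, 37, 42, 81, 81, 97]
Median: 61.5
Mode: 81 (2 times)
Range: 97 - 17 = 80
Min: 17, Max: 97

mean≈59.17, median=61.5, mode=81, range=80


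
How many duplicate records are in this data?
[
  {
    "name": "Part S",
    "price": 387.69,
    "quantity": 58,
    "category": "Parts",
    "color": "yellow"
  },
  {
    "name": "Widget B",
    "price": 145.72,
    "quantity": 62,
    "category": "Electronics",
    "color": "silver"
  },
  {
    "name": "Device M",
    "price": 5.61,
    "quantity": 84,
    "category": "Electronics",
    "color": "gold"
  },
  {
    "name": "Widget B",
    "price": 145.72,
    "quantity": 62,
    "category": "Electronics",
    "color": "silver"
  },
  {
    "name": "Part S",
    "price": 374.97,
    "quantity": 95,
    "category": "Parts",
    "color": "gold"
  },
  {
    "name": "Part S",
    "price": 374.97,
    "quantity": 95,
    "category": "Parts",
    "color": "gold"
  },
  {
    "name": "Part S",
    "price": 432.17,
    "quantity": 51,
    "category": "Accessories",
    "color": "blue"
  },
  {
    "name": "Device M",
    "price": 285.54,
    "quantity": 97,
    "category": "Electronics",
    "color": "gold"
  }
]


Checking 8 records for duplicates:

  Row 1: Part S ($387.69, qty 58)
  Row 2: Widget B ($145.72, qty 62)
  Row 3: Device M ($5.61, qty 84)
  Row 4: Widget B ($145.72, qty 62) <-- DUPLICATE
  Row 5: Part S ($374.97, qty 95)
  Row 6: Part S ($374.97, qty 95) <-- DUPLICATE
  Row 7: Part S ($432.17, qty 51)
  Row 8: Device M ($285.54, qty 97)

Duplicates found: 2
Unique records: 6

2 duplicates, 6 unique


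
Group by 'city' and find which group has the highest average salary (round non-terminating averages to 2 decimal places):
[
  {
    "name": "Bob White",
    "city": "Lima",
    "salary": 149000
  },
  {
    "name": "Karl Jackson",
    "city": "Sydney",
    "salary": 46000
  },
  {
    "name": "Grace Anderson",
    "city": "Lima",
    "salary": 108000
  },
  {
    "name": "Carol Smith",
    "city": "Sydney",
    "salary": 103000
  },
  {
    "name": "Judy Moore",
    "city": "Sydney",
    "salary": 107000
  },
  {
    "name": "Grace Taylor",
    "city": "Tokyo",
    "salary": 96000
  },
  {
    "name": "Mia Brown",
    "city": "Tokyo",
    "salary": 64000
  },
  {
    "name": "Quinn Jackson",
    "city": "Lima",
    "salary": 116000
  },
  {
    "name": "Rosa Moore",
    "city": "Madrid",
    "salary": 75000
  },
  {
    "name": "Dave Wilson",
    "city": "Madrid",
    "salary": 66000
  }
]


Group by: city

Groups:
  Lima: 3 people, avg salary = 373000/3 ≈ $124333.33
  Madrid: 2 people, avg salary = 141000/2 = $70500
  Sydney: 3 people, avg salary = 256000/3 ≈ $85333.33
  Tokyo: 2 people, avg salary = 160000/2 = $80000

Highest average salary: Lima (≈$124333.33)

Lima (≈$124333.33)


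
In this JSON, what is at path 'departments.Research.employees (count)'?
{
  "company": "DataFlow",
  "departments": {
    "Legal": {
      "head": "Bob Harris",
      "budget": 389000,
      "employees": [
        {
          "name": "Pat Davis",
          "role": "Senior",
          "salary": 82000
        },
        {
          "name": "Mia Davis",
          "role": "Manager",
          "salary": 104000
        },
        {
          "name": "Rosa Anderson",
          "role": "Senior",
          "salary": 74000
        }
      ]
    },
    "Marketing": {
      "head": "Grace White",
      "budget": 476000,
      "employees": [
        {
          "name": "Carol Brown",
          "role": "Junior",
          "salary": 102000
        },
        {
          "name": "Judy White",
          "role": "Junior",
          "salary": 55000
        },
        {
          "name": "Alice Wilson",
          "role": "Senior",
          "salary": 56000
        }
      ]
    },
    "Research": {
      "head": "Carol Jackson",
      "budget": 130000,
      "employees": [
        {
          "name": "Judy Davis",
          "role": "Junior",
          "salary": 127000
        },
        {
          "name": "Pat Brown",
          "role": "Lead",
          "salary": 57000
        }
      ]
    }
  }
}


Path: departments.Research.employees (count)

Navigate:
  -> departments
  -> Research
  -> employees (array, length 2)

2


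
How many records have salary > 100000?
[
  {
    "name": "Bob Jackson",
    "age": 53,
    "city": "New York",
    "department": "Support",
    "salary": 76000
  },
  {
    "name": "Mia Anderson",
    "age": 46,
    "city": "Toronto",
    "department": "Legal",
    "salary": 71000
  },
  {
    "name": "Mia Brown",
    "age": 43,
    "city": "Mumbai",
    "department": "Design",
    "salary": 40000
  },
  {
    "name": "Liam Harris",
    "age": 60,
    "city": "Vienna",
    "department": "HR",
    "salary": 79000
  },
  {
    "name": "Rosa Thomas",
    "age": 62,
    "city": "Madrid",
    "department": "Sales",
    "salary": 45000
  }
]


Data: 5 records
Condition: salary > 100000

Checking each record:
  Bob Jackson: 76000
  Mia Anderson: 71000
  Mia Brown: 40000
  Liam Harris: 79000
  Rosa Thomas: 45000

Count: 0

0


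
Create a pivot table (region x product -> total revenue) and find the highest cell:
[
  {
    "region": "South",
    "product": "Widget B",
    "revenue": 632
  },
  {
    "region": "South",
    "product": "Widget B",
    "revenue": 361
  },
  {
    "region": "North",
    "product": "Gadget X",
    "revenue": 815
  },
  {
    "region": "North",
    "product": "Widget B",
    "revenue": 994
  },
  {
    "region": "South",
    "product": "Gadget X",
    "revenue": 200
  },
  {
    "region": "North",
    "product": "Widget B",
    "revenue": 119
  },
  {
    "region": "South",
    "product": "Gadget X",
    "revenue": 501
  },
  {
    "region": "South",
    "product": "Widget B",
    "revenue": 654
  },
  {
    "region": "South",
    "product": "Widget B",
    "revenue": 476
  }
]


Pivot: region (rows) x product (columns) -> total revenue

     Gadget X      Widget B    
North          815          1113  
South          701          2123  

Highest: South / Widget B = $2123

South / Widget B = $2123


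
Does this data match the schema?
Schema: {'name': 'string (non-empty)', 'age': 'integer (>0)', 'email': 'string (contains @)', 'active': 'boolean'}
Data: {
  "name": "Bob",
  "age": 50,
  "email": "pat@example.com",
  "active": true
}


Validating each field against schema:
  name: OK (non-empty string)
  age: OK (positive integer)
  email: OK (string with @)
  active: OK (boolean)

Result: VALID

VALID


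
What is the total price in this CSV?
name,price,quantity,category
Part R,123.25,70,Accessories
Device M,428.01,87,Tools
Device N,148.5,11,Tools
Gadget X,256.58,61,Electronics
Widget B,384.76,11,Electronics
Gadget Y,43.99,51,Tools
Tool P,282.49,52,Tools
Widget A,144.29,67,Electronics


Computing total price:
Values: [123.25, 428.01, 148.5, 256.58, 384.76, 43.99, 282.49, 144.29]
Sum = 1811.87

1811.87


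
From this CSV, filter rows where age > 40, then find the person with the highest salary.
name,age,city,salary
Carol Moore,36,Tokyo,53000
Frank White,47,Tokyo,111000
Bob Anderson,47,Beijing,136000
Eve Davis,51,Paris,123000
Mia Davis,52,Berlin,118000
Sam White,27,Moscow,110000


Filter: age > 40
Sort by: salary (descending)

Filtered records (4):
  Bob Anderson, age 47, salary $136000
  Eve Davis, age 51, salary $123000
  Mia Davis, age 52, salary $118000
  Frank White, age 47, salary $111000

Highest salary: Bob Anderson ($136000)

Bob Anderson


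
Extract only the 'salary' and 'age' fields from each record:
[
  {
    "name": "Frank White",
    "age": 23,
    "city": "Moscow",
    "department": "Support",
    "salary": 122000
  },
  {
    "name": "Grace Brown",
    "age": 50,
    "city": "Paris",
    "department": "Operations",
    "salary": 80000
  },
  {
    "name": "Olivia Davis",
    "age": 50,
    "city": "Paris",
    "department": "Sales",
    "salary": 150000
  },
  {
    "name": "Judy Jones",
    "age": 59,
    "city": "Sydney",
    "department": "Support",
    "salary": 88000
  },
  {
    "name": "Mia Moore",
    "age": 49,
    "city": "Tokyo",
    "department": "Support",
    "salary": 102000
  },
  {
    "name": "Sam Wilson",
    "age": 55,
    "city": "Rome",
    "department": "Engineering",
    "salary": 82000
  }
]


Original: 6 records with fields: name, age, city, department, salary
Keep: ['salary', 'age']
Drop: ['name', 'city', 'department']
Result: 6 records, 2 fields each

[
  {
    "salary": 122000,
    "age": 23
  },
  {
    "salary": 80000,
    "age": 50
  },
  {
    "salary": 150000,
    "age": 50
  },
  {
    "salary": 88000,
    "age": 59
  },
  {
    "salary": 102000,
    "age": 49
  },
  {
    "salary": 82000,
    "age": 55
  }
]


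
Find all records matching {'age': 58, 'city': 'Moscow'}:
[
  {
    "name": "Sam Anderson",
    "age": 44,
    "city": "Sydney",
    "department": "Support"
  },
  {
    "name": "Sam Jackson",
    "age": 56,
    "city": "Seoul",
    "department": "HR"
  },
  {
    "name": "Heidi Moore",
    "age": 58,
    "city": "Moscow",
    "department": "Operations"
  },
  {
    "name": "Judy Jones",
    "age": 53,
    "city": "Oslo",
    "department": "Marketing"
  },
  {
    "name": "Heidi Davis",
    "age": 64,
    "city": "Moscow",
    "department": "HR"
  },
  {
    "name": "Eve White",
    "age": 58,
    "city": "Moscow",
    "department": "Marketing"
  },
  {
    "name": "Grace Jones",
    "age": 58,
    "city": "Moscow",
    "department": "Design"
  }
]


Search criteria: {'age': 58, 'city': 'Moscow'}

Checking 7 records:
  Sam Anderson: {age: 44, city: Sydney}
  Sam Jackson: {age: 56, city: Seoul}
  Heidi Moore: {age: 58, city: Moscow} <-- MATCH
  Judy Jones: {age: 53, city: Oslo}
  Heidi Davis: {age: 64, city: Moscow}
  Eve White: {age: 58, city: Moscow} <-- MATCH
  Grace Jones: {age: 58, city: Moscow} <-- MATCH

Matches: ["Heidi Moore", "Eve White", "Grace Jones"]

["Heidi Moore", "Eve White", "Grace Jones"]


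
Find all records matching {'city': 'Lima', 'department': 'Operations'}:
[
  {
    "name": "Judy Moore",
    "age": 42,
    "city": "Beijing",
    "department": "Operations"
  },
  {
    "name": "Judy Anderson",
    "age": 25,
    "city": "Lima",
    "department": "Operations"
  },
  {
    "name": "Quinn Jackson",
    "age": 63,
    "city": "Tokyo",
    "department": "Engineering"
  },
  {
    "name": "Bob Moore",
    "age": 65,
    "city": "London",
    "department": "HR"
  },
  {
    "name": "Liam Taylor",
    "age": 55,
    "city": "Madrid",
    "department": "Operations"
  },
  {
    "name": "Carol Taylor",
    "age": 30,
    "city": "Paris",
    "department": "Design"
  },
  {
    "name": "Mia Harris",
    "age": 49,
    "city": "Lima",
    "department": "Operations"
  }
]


Search criteria: {'city': 'Lima', 'department': 'Operations'}

Checking 7 records:
  Judy Moore: {city: Beijing, department: Operations}
  Judy Anderson: {city: Lima, department: Operations} <-- MATCH
  Quinn Jackson: {city: Tokyo, department: Engineering}
  Bob Moore: {city: London, department: HR}
  Liam Taylor: {city: Madrid, department: Operations}
  Carol Taylor: {city: Paris, department: Design}
  Mia Harris: {city: Lima, department: Operations} <-- MATCH

Matches: ["Judy Anderson", "Mia Harris"]

["Judy Anderson", "Mia Harris"]


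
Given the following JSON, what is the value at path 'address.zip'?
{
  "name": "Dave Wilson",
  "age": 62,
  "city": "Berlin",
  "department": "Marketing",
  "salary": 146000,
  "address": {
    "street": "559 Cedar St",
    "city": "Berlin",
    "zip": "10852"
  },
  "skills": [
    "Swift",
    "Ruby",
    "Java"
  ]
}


Query: address.zip
Path: address -> zip
Value: 10852

10852


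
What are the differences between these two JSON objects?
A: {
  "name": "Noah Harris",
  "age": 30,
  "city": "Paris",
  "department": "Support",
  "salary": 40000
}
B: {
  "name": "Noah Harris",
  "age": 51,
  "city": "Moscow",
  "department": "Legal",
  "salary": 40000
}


Comparing each field (in key order):
  name: same
  age: DIFFERENT
  city: DIFFERENT
  department: DIFFERENT
  salary: same
Differences:
  age: 30 -> 51
  city: Paris -> Moscow
  department: Support -> Legal

3 field(s) changed

3 changes: age, city, department


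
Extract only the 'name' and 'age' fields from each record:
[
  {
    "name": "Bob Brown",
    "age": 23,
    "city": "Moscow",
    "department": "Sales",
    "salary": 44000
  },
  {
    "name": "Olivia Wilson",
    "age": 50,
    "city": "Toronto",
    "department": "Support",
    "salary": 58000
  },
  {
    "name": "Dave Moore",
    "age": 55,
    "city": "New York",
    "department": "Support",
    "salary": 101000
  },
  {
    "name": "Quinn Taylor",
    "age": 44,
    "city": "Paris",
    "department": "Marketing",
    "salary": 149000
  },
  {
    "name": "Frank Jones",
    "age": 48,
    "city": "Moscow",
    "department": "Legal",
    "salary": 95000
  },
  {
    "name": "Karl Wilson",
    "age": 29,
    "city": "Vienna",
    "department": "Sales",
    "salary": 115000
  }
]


Original: 6 records with fields: name, age, city, department, salary
Keep: ['name', 'age']
Drop: ['city', 'department', 'salary']
Result: 6 records, 2 fields each

[
  {
    "name": "Bob Brown",
    "age": 23
  },
  {
    "name": "Olivia Wilson",
    "age": 50
  },
  {
    "name": "Dave Moore",
    "age": 55
  },
  {
    "name": "Quinn Taylor",
    "age": 44
  },
  {
    "name": "Frank Jones",
    "age": 48
  },
  {
    "name": "Karl Wilson",
    "age": 29
  }
]


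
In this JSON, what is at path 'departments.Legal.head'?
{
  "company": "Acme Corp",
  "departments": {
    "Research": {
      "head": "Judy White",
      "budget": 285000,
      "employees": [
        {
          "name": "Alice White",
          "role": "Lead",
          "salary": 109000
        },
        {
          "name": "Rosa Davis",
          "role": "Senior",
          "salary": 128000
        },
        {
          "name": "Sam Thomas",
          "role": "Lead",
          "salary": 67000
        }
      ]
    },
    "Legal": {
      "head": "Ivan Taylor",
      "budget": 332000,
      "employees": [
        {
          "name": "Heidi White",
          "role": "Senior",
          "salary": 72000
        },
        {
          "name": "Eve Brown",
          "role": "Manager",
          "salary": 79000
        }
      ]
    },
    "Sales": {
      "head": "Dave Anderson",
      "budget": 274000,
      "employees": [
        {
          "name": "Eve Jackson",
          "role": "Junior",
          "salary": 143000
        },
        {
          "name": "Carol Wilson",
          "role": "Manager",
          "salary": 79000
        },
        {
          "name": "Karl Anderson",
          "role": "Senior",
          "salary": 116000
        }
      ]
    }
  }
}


Path: departments.Legal.head

Navigate:
  -> departments
  -> Legal
  -> head = 'Ivan Taylor'

Ivan Taylor


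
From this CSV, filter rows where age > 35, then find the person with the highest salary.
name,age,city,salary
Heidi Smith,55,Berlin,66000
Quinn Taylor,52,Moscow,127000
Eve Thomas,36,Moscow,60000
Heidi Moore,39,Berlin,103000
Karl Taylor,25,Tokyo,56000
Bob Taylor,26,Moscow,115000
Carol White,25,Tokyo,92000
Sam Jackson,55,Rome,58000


Filter: age > 35
Sort by: salary (descending)

Filtered records (5):
  Quinn Taylor, age 52, salary $127000
  Heidi Moore, age 39, salary $103000
  Heidi Smith, age 55, salary $66000
  Eve Thomas, age 36, salary $60000
  Sam Jackson, age 55, salary $58000

Highest salary: Quinn Taylor ($127000)

Quinn Taylor


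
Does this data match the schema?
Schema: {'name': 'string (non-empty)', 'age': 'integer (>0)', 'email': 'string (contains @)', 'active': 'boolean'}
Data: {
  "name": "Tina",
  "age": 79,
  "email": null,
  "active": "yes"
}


Validating each field against schema:
  name: OK (non-empty string)
  age: OK (positive integer)
  email: FAIL (null is not a string)
  active: FAIL ("yes" is not a boolean)

Result: INVALID (2 errors: email, active)

INVALID (2 errors: email, active)


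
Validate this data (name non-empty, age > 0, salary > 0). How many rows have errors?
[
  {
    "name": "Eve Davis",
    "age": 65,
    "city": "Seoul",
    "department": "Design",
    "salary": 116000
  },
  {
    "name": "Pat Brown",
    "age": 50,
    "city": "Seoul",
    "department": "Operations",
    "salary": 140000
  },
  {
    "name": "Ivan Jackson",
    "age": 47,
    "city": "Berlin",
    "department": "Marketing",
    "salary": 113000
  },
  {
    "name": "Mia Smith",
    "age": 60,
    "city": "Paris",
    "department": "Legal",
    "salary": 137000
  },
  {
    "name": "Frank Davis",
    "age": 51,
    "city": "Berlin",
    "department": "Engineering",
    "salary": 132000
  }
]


Validating 5 records:
Rules: name non-empty, age > 0, salary > 0

  Row 1 (Eve Davis): OK
  Row 2 (Pat Brown): OK
  Row 3 (Ivan Jackson): OK
  Row 4 (Mia Smith): OK
  Row 5 (Frank Davis): OK

Total errors: 0

0 errors


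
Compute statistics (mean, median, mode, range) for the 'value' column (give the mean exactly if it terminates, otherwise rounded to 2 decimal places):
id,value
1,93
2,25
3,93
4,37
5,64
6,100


Data: [93, 25, 93, 37, 64, 100]
Count: 6
Sum: 412
Mean: 412/6 ≈ 68.67 (rounded to 2 decimal places)
Sorted: [25, 37, 64, 93, 93, 100]
Median: 78.5
Mode: 93 (2 times)
Range: 100 - 25 = 75
Min: 25, Max: 100

mean≈68.67, median=78.5, mode=93, range=75


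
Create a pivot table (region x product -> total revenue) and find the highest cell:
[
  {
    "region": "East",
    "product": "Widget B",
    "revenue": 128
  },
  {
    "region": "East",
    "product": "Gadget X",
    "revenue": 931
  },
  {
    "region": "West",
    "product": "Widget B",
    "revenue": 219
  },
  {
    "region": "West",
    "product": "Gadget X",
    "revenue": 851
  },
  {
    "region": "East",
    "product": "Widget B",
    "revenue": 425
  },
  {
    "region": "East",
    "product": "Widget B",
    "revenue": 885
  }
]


Pivot: region (rows) x product (columns) -> total revenue

     Gadget X      Widget B    
East           931          1438  
West           851           219  

Highest: East / Widget B = $1438

East / Widget B = $1438


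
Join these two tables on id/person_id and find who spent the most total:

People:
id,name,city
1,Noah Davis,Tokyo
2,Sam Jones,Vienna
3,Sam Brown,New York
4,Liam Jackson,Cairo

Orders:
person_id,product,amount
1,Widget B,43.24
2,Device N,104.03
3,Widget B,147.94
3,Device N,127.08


Join on: people.id = orders.person_id

Joined rows:
  Noah Davis (Tokyo) bought Widget B for $43.24
  Sam Jones (Vienna) bought Device N for $104.03
  Sam Brown (New York) bought Widget B for $147.94
  Sam Brown (New York) bought Device N for $127.08

Total per person:
  Sam Brown: $275.02
  Sam Jones: $104.03
  Noah Davis: $43.24

Top spender: Sam Brown ($275.02)

Sam Brown ($275.02)


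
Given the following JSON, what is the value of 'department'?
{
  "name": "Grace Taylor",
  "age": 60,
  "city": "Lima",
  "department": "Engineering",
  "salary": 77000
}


Looking up field 'department'
Value: Engineering

Engineering


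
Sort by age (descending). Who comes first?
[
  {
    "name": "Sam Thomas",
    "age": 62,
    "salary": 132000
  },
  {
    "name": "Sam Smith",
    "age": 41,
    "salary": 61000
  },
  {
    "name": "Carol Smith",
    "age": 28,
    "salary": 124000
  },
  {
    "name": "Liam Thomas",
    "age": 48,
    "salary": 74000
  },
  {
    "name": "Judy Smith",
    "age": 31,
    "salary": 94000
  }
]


Sort by: age (descending)

Sorted order:
  1. Sam Thomas (age = 62)
  2. Liam Thomas (age = 48)
  3. Sam Smith (age = 41)
  4. Judy Smith (age = 31)
  5. Carol Smith (age = 28)

First: Sam Thomas

Sam Thomas


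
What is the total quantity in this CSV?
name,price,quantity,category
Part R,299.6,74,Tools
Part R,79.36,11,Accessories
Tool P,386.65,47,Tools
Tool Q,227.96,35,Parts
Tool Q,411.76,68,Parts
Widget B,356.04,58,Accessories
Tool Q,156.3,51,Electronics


Computing total quantity:
Values: [74, 11, 47, 35, 68, 58, 51]
Sum = 344

344


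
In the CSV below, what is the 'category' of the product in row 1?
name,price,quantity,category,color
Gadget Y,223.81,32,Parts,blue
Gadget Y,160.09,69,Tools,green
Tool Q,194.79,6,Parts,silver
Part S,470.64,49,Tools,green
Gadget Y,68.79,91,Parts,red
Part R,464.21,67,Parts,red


Query: Row 1 ('Gadget Y'), column 'category'
Value: Parts

Parts


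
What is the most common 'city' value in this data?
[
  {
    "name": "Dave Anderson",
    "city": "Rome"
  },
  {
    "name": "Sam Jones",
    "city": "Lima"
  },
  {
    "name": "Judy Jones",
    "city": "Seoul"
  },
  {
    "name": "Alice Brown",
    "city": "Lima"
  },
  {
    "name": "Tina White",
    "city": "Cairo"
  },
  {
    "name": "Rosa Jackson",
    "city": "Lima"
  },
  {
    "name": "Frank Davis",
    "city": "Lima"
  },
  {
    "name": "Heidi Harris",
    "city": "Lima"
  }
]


Counting 'city' values across 8 records:

  Lima: 5 #####
  Rome: 1 #
  Seoul: 1 #
  Cairo: 1 #

Most common: Lima (5 times)

Lima (5 times)


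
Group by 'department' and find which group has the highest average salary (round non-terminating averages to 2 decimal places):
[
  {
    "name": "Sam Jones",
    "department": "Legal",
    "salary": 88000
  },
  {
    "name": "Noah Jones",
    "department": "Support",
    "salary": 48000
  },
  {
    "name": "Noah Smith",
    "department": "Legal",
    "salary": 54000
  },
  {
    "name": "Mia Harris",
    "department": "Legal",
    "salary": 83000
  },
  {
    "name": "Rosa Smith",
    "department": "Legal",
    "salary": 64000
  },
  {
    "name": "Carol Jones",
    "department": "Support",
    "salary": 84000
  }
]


Group by: department

Groups:
  Legal: 4 people, avg salary = 289000/4 = $72250
  Support: 2 people, avg salary = 132000/2 = $66000

Highest average salary: Legal ($72250)

Legal ($72250)


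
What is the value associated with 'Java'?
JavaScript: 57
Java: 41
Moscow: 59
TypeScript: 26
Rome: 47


Looking up key 'Java'
Value: 41

41


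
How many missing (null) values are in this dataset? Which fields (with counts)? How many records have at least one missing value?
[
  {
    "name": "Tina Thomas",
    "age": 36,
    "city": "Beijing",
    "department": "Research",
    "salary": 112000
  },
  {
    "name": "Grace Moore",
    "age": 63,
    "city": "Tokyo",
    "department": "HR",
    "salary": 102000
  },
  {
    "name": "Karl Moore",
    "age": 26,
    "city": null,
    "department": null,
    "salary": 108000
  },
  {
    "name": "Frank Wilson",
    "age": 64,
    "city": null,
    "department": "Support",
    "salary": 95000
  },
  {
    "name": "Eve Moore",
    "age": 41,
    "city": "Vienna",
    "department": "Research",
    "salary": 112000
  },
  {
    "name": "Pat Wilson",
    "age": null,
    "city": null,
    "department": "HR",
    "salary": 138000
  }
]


Checking for missing (null) values in 6 records:

  Tina Thomas: complete
  Grace Moore: complete
  Karl Moore: city, department
  Frank Wilson: city
  Eve Moore: complete
  Pat Wilson: age, city

Per field:
  name: 0 missing
  age: 1 missing
  city: 3 missing
  department: 1 missing
  salary: 0 missing

Total missing values: 5
Records with any missing: 3

5 missing values (age: 1, city: 3, department: 1); 3 incomplete records


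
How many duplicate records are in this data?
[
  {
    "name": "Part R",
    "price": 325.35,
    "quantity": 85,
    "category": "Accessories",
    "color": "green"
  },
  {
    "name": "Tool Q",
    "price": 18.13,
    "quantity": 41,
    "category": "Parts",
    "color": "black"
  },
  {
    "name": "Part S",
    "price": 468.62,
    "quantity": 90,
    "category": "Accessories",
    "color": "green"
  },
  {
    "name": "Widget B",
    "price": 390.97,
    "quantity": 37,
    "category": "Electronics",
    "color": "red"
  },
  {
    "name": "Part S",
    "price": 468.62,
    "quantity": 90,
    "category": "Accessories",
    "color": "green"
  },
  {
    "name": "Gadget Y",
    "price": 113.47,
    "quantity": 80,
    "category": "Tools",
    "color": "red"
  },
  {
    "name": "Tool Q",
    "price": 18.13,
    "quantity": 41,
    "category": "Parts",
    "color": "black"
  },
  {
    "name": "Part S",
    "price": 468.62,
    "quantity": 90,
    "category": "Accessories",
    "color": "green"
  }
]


Checking 8 records for duplicates:

  Row 1: Part R ($325.35, qty 85)
  Row 2: Tool Q ($18.13, qty 41)
  Row 3: Part S ($468.62, qty 90)
  Row 4: Widget B ($390.97, qty 37)
  Row 5: Part S ($468.62, qty 90) <-- DUPLICATE
  Row 6: Gadget Y ($113.47, qty 80)
  Row 7: Tool Q ($18.13, qty 41) <-- DUPLICATE
  Row 8: Part S ($468.62, qty 90) <-- DUPLICATE

Duplicates found: 3
Unique records: 5

3 duplicates, 5 unique


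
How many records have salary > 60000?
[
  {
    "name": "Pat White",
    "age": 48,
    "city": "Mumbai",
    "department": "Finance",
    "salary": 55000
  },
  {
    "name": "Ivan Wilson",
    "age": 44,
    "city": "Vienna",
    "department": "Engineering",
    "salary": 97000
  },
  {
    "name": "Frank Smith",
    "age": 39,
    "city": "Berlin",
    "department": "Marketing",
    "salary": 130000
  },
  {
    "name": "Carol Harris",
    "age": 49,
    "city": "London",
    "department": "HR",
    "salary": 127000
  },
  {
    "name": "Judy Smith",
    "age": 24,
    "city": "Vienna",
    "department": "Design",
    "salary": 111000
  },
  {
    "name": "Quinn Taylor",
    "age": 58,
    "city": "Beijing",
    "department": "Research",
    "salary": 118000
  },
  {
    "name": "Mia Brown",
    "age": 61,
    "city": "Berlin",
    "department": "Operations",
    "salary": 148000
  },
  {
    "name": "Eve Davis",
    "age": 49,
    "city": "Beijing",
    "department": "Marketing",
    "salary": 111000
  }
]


Data: 8 records
Condition: salary > 60000

Checking each record:
  Pat White: 55000
  Ivan Wilson: 97000 MATCH
  Frank Smith: 130000 MATCH
  Carol Harris: 127000 MATCH
  Judy Smith: 111000 MATCH
  Quinn Taylor: 118000 MATCH
  Mia Brown: 148000 MATCH
  Eve Davis: 111000 MATCH

Count: 7

7


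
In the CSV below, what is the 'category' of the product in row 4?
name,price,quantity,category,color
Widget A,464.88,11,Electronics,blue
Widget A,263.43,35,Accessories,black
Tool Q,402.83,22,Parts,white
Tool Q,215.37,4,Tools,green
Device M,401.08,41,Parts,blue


Query: Row 4 ('Tool Q'), column 'category'
Value: Tools

Tools


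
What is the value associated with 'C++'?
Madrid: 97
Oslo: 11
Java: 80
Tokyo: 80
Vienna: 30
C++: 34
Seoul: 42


Looking up key 'C++'
Value: 34

34


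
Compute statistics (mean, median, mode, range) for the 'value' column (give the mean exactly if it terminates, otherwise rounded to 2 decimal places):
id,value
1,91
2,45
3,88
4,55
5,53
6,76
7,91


Data: [91, 45, 88, 55, 53, 76, 91]
Count: 7
Sum: 499
Mean: 499/7 ≈ 71.29 (rounded to 2 decimal places)
Sorted: [45, 53, 55, 76, 88, 91, 91]
Median: 76.0
Mode: 91 (2 times)
Range: 91 - 45 = 46
Min: 45, Max: 91

mean≈71.29, median=76.0, mode=91, range=46


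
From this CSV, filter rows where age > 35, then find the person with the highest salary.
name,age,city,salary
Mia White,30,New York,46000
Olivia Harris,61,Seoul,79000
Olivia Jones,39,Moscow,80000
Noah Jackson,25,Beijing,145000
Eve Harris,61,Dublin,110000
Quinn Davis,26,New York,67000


Filter: age > 35
Sort by: salary (descending)

Filtered records (3):
  Eve Harris, age 61, salary $110000
  Olivia Jones, age 39, salary $80000
  Olivia Harris, age 61, salary $79000

Highest salary: Eve Harris ($110000)

Eve Harris


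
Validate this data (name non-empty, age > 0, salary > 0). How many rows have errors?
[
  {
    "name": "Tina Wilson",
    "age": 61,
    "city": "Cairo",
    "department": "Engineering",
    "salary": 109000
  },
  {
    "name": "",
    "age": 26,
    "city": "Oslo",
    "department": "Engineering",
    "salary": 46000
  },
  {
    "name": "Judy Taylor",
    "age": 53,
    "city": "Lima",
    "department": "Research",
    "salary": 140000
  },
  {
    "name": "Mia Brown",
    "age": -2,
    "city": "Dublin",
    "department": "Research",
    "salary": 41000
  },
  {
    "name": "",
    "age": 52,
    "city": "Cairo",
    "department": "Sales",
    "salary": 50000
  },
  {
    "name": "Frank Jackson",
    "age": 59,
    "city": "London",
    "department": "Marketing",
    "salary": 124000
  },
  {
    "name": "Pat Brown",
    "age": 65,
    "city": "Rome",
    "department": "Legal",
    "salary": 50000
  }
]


Validating 7 records:
Rules: name non-empty, age > 0, salary > 0

  Row 1 (Tina Wilson): OK
  Row 2 (???): empty name
  Row 3 (Judy Taylor): OK
  Row 4 (Mia Brown): negative age: -2
  Row 5 (???): empty name
  Row 6 (Frank Jackson): OK
  Row 7 (Pat Brown): OK

Total errors: 3

3 errors


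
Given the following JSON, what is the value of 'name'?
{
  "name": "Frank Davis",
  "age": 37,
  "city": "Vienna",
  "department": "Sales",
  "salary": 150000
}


Looking up field 'name'
Value: Frank Davis

Frank Davis


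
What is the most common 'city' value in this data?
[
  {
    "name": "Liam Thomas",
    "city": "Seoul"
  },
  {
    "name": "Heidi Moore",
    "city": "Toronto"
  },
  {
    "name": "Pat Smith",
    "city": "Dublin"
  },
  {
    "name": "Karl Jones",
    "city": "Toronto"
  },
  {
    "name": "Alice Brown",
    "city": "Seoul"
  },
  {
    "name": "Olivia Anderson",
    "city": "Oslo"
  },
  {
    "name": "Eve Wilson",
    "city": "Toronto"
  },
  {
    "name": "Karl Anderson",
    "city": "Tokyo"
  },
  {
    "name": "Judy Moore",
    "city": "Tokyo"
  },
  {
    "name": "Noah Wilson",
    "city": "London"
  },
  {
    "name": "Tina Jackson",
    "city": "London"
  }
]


Counting 'city' values across 11 records:

  Toronto: 3 ###
  Seoul: 2 ##
  Tokyo: 2 ##
  London: 2 ##
  Dublin: 1 #
  Oslo: 1 #

Most common: Toronto (3 times)

Toronto (3 times)


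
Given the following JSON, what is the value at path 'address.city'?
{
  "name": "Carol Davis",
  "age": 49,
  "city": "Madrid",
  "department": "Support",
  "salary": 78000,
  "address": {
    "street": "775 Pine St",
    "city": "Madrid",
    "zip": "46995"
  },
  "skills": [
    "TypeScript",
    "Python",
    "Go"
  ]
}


Query: address.city
Path: address -> city
Value: Madrid

Madrid


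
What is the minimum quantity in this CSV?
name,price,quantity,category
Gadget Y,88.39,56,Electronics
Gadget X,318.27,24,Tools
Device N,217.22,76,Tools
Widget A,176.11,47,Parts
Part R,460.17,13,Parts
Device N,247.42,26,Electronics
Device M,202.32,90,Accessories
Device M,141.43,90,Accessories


Computing minimum quantity:
Values: [56, 24, 76, 47, 13, 26, 90, 90]
Min = 13

13


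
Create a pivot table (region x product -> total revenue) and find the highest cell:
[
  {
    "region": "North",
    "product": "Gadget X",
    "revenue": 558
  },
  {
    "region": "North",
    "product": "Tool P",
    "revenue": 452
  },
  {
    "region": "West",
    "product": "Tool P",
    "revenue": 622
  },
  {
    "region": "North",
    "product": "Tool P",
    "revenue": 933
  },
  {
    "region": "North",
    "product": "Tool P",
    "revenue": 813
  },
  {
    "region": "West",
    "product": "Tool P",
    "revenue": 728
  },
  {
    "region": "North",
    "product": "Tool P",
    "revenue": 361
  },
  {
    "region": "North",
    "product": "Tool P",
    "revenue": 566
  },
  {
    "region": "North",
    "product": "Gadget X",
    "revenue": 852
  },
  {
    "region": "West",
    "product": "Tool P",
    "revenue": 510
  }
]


Pivot: region (rows) x product (columns) -> total revenue

     Gadget X      Tool P      
North         1410          3125  
West             0          1860  

Highest: North / Tool P = $3125

North / Tool P = $3125


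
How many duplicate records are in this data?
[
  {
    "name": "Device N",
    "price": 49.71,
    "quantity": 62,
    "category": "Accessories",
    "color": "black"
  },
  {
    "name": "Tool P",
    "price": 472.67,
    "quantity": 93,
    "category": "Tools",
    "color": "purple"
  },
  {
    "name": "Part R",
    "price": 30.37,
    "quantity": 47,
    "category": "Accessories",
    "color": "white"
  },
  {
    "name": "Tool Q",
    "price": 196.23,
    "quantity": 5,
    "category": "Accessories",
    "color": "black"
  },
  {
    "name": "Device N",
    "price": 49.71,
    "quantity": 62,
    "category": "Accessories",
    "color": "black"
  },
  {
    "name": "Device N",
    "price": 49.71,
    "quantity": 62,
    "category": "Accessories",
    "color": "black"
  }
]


Checking 6 records for duplicates:

  Row 1: Device N ($49.71, qty 62)
  Row 2: Tool P ($472.67, qty 93)
  Row 3: Part R ($30.37, qty 47)
  Row 4: Tool Q ($196.23, qty 5)
  Row 5: Device N ($49.71, qty 62) <-- DUPLICATE
  Row 6: Device N ($49.71, qty 62) <-- DUPLICATE

Duplicates found: 2
Unique records: 4

2 duplicates, 4 unique


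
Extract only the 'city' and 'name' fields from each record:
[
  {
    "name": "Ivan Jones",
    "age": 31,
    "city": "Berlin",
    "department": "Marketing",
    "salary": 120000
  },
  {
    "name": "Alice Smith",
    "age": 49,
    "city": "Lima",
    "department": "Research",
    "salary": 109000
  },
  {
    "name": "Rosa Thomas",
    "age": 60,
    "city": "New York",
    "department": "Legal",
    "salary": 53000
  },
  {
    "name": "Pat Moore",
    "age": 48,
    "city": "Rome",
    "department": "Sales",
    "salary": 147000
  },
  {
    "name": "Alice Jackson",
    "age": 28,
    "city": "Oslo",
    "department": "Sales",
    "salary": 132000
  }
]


Original: 5 records with fields: name, age, city, department, salary
Keep: ['city', 'name']
Drop: ['age', 'department', 'salary']
Result: 5 records, 2 fields each

[
  {
    "city": "Berlin",
    "name": "Ivan Jones"
  },
  {
    "city": "Lima",
    "name": "Alice Smith"
  },
  {
    "city": "New York",
    "name": "Rosa Thomas"
  },
  {
    "city": "Rome",
    "name": "Pat Moore"
  },
  {
    "city": "Oslo",
    "name": "Alice Jackson"
  }
]
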